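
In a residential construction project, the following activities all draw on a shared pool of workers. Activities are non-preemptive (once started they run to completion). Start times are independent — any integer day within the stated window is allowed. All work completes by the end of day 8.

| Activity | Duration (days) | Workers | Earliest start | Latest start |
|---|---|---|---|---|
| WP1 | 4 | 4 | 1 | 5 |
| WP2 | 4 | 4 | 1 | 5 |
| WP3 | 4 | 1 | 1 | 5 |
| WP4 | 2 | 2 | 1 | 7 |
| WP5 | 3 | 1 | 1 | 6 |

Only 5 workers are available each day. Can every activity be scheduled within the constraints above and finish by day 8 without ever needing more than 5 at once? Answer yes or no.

no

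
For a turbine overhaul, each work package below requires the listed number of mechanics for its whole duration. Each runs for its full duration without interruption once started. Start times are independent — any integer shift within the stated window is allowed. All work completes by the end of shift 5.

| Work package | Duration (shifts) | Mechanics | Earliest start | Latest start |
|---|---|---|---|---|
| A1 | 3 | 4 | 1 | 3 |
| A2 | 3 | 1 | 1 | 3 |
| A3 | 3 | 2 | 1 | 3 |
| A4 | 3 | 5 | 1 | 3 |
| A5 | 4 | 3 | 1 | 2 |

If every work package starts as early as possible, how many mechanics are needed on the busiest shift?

15

Early-start schedule: A1@1, A2@1, A3@1, A4@1, A5@1.
Load per shift: shift 1: 15, shift 2: 15, shift 3: 15, shift 4: 3, shift 5: 0.
Peak is 15.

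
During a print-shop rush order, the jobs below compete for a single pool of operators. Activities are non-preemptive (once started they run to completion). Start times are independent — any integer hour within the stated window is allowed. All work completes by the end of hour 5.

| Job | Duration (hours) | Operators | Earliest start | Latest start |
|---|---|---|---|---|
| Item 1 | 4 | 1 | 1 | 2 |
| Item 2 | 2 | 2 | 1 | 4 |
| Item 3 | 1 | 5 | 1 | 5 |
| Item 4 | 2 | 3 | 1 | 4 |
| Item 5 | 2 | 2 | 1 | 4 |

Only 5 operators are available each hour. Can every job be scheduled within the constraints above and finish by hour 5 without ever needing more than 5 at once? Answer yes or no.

yes

Schedule Item 1@1, Item 2@1, Item 3@5, Item 4@3, Item 5@1: h1:5  h2:5  h3:4  h4:4  h5:5 — peak 5 ≤ 5.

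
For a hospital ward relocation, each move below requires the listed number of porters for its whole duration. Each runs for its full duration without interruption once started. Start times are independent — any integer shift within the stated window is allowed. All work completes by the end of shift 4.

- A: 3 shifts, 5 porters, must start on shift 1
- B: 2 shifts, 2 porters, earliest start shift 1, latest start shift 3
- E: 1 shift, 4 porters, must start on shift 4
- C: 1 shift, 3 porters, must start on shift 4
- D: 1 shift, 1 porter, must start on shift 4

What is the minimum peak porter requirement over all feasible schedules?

Schedule A@1, B@1, E@4, C@4, D@4: s1:7  s2:7  s3:5  s4:8 — peak 8.
No arrangement of the 3 feasible schedules does better.

8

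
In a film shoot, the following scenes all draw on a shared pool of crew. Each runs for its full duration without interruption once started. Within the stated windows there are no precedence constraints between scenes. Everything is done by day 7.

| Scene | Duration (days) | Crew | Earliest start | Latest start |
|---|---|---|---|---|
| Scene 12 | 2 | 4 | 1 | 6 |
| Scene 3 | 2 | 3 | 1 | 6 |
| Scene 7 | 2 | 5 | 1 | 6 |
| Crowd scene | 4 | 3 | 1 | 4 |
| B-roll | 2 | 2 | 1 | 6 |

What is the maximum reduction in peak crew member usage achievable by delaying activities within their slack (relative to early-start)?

10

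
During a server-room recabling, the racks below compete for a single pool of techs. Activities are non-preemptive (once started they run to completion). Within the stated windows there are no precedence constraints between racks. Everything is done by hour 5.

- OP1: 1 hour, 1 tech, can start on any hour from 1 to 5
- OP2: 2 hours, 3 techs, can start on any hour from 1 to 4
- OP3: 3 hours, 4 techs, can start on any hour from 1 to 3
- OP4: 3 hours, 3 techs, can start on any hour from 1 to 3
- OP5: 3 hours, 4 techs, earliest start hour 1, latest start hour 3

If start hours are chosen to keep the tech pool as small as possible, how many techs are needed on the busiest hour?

11

Early-start (OP1@1, OP2@1, OP3@1, OP4@1, OP5@1) gives peak 15: h1:15  h2:14  h3:11  h4:0  h5:0.
Shift OP5→3.
Schedule OP1@1, OP2@1, OP3@1, OP4@1, OP5@3: h1:11  h2:10  h3:11  h4:4  h5:4 — peak 11.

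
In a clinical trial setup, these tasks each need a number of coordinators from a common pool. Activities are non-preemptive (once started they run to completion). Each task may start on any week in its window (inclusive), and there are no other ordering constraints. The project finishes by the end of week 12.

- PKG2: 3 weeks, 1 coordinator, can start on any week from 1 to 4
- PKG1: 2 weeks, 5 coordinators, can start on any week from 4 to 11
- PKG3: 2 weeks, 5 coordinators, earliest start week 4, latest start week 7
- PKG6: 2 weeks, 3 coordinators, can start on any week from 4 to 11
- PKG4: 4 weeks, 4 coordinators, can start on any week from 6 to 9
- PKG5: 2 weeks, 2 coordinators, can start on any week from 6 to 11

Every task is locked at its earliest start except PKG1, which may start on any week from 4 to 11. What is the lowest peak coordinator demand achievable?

8

PKG1@4: w1:1  w2:1  w3:1  w4:13  w5:13  w6:6  w7:6  w8:4  w9:4  w10:0  w11:0  w12:0 → peak 13
PKG1@5: w1:1  w2:1  w3:1  w4:8  w5:13  w6:11  w7:6  w8:4  w9:4  w10:0  w11:0  w12:0 → peak 13
PKG1@6: w1:1  w2:1  w3:1  w4:8  w5:8  w6:11  w7:11  w8:4  w9:4  w10:0  w11:0  w12:0 → peak 11
PKG1@7: w1:1  w2:1  w3:1  w4:8  w5:8  w6:6  w7:11  w8:9  w9:4  w10:0  w11:0  w12:0 → peak 11
PKG1@8: w1:1  w2:1  w3:1  w4:8  w5:8  w6:6  w7:6  w8:9  w9:9  w10:0  w11:0  w12:0 → peak 9
PKG1@9: w1:1  w2:1  w3:1  w4:8  w5:8  w6:6  w7:6  w8:4  w9:9  w10:5  w11:0  w12:0 → peak 9
PKG1@10: w1:1  w2:1  w3:1  w4:8  w5:8  w6:6  w7:6  w8:4  w9:4  w10:5  w11:5  w12:0 → peak 8
PKG1@11: w1:1  w2:1  w3:1  w4:8  w5:8  w6:6  w7:6  w8:4  w9:4  w10:0  w11:5  w12:5 → peak 8
Best is PKG1@10, peak 8.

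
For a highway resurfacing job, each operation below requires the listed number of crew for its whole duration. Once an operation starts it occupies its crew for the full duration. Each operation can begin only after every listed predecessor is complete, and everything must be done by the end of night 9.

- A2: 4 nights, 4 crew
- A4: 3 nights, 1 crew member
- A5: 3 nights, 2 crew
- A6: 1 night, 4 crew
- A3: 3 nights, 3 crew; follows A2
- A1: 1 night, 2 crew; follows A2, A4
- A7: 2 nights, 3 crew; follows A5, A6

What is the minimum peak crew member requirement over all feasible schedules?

6

Early-start (A2@1, A4@1, A5@1, A6@1, A3@5, A1@5, A7@4) gives peak 11: n1:11  n2:7  n3:7  n4:7  n5:8  n6:3  n7:3  n8:0  n9:0.
Shift A5→4, A6→5, A3→6, A1→7, A7→8.
Schedule A2@1, A4@1, A5@4, A6@5, A3@6, A1@7, A7@8: n1:5  n2:5  n3:5  n4:6  n5:6  n6:5  n7:5  n8:6  n9:3 — peak 6.
Total crew member-nights = 46 over 9 nights ⇒ peak ≥ ⌈46/9⌉ = 6, so 6 is optimal.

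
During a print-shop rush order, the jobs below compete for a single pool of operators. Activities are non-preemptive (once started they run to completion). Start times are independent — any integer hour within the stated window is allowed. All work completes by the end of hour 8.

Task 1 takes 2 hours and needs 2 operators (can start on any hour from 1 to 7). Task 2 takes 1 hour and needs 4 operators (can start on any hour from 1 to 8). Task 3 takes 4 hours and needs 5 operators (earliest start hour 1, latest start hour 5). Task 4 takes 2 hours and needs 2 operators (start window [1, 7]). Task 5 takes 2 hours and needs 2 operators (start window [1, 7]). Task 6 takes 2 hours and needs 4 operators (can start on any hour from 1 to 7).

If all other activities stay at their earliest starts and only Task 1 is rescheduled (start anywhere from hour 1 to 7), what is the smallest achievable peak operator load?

17

Task 1@1: h1:19  h2:15  h3:5  h4:5  h5:0  h6:0  h7:0  h8:0 → peak 19
Task 1@2: h1:17  h2:15  h3:7  h4:5  h5:0  h6:0  h7:0  h8:0 → peak 17
Task 1@3: h1:17  h2:13  h3:7  h4:7  h5:0  h6:0  h7:0  h8:0 → peak 17
Task 1@4: h1:17  h2:13  h3:5  h4:7  h5:2  h6:0  h7:0  h8:0 → peak 17
Task 1@5: h1:17  h2:13  h3:5  h4:5  h5:2  h6:2  h7:0  h8:0 → peak 17
Task 1@6: h1:17  h2:13  h3:5  h4:5  h5:0  h6:2  h7:2  h8:0 → peak 17
Task 1@7: h1:17  h2:13  h3:5  h4:5  h5:0  h6:0  h7:2  h8:2 → peak 17
Best is Task 1@2, peak 17.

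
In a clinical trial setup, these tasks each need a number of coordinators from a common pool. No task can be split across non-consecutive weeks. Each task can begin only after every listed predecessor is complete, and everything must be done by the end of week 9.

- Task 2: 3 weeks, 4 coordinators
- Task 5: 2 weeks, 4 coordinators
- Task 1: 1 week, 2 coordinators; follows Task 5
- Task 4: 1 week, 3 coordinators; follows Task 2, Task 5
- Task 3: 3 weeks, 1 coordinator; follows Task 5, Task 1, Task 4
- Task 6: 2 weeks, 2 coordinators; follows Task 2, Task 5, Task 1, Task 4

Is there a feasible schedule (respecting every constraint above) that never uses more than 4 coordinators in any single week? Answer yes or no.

no

The minimum achievable peak is 5; 4 < 5, so no feasible schedule stays within the cap.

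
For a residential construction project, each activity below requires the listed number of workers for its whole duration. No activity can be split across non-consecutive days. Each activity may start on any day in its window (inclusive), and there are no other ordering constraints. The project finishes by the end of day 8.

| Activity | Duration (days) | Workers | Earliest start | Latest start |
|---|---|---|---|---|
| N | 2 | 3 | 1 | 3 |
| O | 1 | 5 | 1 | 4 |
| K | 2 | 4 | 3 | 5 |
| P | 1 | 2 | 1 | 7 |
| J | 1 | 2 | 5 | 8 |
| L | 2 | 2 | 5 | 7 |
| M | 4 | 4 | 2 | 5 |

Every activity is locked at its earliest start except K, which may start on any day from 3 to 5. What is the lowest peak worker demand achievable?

10

K@3: d1:10  d2:7  d3:8  d4:8  d5:8  d6:2  d7:0  d8:0 → peak 10
K@4: d1:10  d2:7  d3:4  d4:8  d5:12  d6:2  d7:0  d8:0 → peak 12
K@5: d1:10  d2:7  d3:4  d4:4  d5:12  d6:6  d7:0  d8:0 → peak 12
Best is K@3, peak 10.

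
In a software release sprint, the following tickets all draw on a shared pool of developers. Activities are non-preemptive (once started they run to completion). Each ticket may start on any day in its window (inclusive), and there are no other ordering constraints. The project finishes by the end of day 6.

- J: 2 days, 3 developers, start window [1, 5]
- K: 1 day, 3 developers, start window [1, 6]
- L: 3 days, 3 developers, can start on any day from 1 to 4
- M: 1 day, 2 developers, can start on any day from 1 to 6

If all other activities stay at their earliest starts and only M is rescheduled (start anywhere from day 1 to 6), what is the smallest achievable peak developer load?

M@1: d1:11  d2:6  d3:3  d4:0  d5:0  d6:0 → peak 11
M@2: d1:9  d2:8  d3:3  d4:0  d5:0  d6:0 → peak 9
M@3: d1:9  d2:6  d3:5  d4:0  d5:0  d6:0 → peak 9
M@4: d1:9  d2:6  d3:3  d4:2  d5:0  d6:0 → peak 9
M@5: d1:9  d2:6  d3:3  d4:0  d5:2  d6:0 → peak 9
M@6: d1:9  d2:6  d3:3  d4:0  d5:0  d6:2 → peak 9
Best is M@2, peak 9.

9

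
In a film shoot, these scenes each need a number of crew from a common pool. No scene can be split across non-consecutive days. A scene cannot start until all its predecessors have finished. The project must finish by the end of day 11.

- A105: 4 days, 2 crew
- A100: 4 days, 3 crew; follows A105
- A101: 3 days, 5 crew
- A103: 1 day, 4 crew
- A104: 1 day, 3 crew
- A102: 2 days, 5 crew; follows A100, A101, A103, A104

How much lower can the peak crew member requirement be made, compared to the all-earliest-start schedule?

7

Early-start peak: d1:14  d2:7  d3:7  d4:2  d5:3  d6:3  d7:3  d8:3  d9:5  d10:5  d11:0 ⇒ 14.
Leveled (A105@1, A100@5, A101@1, A103@4, A104@5, A102@9): d1:7  d2:7  d3:7  d4:6  d5:6  d6:3  d7:3  d8:3  d9:5  d10:5  d11:0 ⇒ 7.
Reduction 14 − 7 = 7.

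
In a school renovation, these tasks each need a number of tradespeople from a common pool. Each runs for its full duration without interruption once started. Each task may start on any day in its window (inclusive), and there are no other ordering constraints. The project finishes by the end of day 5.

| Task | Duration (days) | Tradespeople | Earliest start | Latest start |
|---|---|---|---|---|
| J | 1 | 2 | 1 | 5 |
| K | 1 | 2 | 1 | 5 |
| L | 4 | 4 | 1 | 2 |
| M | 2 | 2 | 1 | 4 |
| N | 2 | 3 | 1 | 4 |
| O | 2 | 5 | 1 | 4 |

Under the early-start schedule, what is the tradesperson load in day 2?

At early start, day 2 has: L, M, N, O.
Demand: 4 + 2 + 3 + 5 = 14.

14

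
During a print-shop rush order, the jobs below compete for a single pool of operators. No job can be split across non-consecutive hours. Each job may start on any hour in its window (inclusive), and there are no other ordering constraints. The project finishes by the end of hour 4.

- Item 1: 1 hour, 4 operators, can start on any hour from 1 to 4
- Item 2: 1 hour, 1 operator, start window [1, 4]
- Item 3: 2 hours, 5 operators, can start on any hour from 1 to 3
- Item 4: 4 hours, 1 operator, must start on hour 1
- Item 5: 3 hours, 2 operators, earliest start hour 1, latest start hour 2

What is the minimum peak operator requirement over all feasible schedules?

Early-start (Item 1@1, Item 2@1, Item 3@1, Item 4@1, Item 5@1) gives peak 13: h1:13  h2:8  h3:3  h4:1.
Shift Item 3→2.
Schedule Item 1@1, Item 2@1, Item 3@2, Item 4@1, Item 5@1: h1:8  h2:8  h3:8  h4:1 — peak 8.

8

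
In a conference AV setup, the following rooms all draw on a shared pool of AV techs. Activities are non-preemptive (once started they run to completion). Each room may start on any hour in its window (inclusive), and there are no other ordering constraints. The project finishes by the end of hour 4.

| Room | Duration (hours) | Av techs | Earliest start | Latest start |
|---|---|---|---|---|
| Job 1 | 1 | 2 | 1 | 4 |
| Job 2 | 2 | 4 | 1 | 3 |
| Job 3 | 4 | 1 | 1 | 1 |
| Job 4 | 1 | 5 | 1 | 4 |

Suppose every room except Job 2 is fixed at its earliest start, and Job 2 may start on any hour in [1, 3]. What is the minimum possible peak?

8

Job 2@1: h1:12  h2:5  h3:1  h4:1 → peak 12
Job 2@2: h1:8  h2:5  h3:5  h4:1 → peak 8
Job 2@3: h1:8  h2:1  h3:5  h4:5 → peak 8
Best is Job 2@2, peak 8.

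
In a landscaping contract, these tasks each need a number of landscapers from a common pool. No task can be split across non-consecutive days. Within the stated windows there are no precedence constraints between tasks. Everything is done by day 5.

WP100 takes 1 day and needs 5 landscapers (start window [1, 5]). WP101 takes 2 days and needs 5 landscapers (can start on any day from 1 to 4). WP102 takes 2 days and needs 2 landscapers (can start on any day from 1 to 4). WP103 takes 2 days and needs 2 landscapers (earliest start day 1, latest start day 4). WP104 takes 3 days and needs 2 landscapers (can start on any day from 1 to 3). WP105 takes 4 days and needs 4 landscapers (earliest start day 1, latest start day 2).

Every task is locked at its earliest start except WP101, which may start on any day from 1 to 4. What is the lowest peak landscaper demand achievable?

WP101@1: d1:20  d2:15  d3:6  d4:4  d5:0 → peak 20
WP101@2: d1:15  d2:15  d3:11  d4:4  d5:0 → peak 15
WP101@3: d1:15  d2:10  d3:11  d4:9  d5:0 → peak 15
WP101@4: d1:15  d2:10  d3:6  d4:9  d5:5 → peak 15
Best is WP101@2, peak 15.

15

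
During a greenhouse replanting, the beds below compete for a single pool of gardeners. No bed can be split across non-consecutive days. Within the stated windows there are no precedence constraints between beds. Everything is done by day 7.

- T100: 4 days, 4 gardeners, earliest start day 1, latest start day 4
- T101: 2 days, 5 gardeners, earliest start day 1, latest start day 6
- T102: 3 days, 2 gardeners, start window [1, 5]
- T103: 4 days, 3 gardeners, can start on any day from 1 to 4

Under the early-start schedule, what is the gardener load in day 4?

7

At early start, day 4 has: T100, T103.
Demand: 4 + 3 = 7.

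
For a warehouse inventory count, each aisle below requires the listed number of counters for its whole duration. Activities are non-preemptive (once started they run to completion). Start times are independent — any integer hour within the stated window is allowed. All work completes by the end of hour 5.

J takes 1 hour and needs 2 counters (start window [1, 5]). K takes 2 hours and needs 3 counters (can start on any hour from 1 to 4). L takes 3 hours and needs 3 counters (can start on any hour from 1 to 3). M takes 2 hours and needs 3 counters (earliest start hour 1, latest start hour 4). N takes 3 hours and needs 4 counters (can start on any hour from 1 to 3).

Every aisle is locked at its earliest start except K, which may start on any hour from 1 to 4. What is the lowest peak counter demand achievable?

K@1: h1:15  h2:13  h3:7  h4:0  h5:0 → peak 15
K@2: h1:12  h2:13  h3:10  h4:0  h5:0 → peak 13
K@3: h1:12  h2:10  h3:10  h4:3  h5:0 → peak 12
K@4: h1:12  h2:10  h3:7  h4:3  h5:3 → peak 12
Best is K@3, peak 12.

12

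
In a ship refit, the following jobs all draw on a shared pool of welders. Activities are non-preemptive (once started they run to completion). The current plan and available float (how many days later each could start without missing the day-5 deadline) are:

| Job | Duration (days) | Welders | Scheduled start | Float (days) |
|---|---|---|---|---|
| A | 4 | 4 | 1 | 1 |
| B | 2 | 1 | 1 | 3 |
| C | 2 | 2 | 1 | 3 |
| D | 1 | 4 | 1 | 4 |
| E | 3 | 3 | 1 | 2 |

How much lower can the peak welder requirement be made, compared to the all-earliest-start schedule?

7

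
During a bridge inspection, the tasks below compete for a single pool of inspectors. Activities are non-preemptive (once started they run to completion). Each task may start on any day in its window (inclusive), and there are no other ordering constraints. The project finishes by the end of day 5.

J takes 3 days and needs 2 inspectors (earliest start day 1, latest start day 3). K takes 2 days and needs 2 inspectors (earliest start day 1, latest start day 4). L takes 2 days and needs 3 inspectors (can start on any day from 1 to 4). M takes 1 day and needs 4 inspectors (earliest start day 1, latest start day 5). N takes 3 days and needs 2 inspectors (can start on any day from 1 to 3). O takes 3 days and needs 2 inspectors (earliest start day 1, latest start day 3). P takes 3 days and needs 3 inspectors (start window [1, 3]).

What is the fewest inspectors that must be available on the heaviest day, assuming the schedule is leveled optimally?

Early-start (J@1, K@1, L@1, M@1, N@1, O@1, P@1) gives peak 18: d1:18  d2:14  d3:9  d4:0  d5:0.
Shift M→4, O→3, P→3.
Schedule J@1, K@1, L@1, M@4, N@1, O@3, P@3: d1:9  d2:9  d3:9  d4:9  d5:5 — peak 9.
Total inspector-days = 41 over 5 days ⇒ peak ≥ ⌈41/5⌉ = 9, so 9 is optimal.

9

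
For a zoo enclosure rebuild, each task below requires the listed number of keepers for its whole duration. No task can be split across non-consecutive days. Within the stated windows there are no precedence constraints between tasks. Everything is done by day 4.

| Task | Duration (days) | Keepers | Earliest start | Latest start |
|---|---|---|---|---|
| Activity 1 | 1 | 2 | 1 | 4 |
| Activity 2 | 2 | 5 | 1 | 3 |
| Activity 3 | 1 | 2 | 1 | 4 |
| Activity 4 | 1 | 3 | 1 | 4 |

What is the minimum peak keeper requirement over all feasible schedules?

Early-start (Activity 1@1, Activity 2@1, Activity 3@1, Activity 4@1) gives peak 12: d1:12  d2:5  d3:0  d4:0.
Shift Activity 2→2, Activity 4→4.
Schedule Activity 1@1, Activity 2@2, Activity 3@1, Activity 4@4: d1:4  d2:5  d3:5  d4:3 — peak 5.
Total keeper-days = 17 over 4 days ⇒ peak ≥ ⌈17/4⌉ = 5, so 5 is optimal.

5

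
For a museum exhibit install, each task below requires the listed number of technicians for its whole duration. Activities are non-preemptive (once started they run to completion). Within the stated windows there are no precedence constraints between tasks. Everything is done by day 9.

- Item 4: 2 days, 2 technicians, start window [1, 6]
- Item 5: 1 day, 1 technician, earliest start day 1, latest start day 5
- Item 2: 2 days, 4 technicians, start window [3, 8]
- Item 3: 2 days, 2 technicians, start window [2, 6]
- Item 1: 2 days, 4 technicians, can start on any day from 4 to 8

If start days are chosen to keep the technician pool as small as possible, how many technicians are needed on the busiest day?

Early-start (Item 4@1, Item 5@1, Item 2@3, Item 3@2, Item 1@4) gives peak 8: d1:3  d2:4  d3:6  d4:8  d5:4  d6:0  d7:0  d8:0  d9:0.
Shift Item 3→5, Item 1→7.
Schedule Item 4@1, Item 5@1, Item 2@3, Item 3@5, Item 1@7: d1:3  d2:2  d3:4  d4:4  d5:2  d6:2  d7:4  d8:4  d9:0 — peak 4.

4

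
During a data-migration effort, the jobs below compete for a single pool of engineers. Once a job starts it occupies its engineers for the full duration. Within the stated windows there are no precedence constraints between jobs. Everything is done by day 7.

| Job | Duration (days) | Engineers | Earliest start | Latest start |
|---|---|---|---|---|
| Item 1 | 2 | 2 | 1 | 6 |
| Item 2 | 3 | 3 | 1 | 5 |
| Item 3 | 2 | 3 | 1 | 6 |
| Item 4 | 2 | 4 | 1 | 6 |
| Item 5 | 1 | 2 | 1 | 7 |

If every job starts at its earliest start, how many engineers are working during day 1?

At early start, day 1 has: Item 1, Item 2, Item 3, Item 4, Item 5.
Demand: 2 + 3 + 3 + 4 + 2 = 14.

14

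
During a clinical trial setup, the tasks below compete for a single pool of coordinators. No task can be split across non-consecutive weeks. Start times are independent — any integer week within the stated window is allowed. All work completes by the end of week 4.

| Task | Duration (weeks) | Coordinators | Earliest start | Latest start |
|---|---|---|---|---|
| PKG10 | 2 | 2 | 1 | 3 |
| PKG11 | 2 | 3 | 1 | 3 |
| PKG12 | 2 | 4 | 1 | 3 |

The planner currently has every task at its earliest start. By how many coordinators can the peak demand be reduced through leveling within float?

Early-start peak: w1:9  w2:9  w3:0  w4:0 ⇒ 9.
Leveled (PKG10@1, PKG11@1, PKG12@3): w1:5  w2:5  w3:4  w4:4 ⇒ 5.
Reduction 9 − 5 = 4.

4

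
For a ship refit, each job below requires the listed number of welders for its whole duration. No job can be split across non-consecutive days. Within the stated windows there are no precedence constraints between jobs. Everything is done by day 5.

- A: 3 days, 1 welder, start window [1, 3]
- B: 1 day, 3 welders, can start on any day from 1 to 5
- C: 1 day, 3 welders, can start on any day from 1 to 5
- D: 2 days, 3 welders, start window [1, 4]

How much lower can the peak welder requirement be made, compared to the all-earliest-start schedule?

Early-start peak: d1:10  d2:4  d3:1  d4:0  d5:0 ⇒ 10.
Leveled (A@1, B@1, C@2, D@3): d1:4  d2:4  d3:4  d4:3  d5:0 ⇒ 4.
Reduction 10 − 4 = 6.

6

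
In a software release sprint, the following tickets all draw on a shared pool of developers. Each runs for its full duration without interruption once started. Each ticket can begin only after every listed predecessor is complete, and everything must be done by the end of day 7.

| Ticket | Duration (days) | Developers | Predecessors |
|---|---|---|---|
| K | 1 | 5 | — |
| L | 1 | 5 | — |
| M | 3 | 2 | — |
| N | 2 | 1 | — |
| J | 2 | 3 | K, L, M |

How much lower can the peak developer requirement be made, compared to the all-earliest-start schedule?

Early-start peak: d1:13  d2:3  d3:2  d4:3  d5:3  d6:0  d7:0 ⇒ 13.
Leveled (K@1, L@2, M@3, N@3, J@6): d1:5  d2:5  d3:3  d4:3  d5:2  d6:3  d7:3 ⇒ 5.
Reduction 13 − 5 = 8.

8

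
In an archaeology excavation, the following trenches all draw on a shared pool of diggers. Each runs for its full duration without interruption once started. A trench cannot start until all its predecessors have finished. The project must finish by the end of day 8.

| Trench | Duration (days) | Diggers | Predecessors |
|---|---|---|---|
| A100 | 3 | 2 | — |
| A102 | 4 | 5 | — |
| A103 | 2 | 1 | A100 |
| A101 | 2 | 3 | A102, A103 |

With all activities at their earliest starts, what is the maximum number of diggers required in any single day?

Early-start schedule: A100@1, A102@1, A103@4, A101@6.
Load per day: day 1: 7, day 2: 7, day 3: 7, day 4: 6, day 5: 1, day 6: 3, day 7: 3, day 8: 0.
Peak is 7.

7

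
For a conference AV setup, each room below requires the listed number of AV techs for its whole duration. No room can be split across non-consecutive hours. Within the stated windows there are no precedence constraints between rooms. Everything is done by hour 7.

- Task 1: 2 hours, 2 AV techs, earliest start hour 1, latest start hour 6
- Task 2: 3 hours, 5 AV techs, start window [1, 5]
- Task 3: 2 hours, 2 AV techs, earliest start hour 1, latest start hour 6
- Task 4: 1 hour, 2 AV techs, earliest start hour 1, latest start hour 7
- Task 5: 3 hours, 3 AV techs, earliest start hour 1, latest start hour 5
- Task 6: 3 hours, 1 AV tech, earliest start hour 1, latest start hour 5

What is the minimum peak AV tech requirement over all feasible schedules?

6

Early-start (Task 1@1, Task 2@1, Task 3@1, Task 4@1, Task 5@1, Task 6@1) gives peak 15: h1:15  h2:13  h3:9  h4:0  h5:0  h6:0  h7:0.
Shift Task 2→5, Task 3→3, Task 5→2.
Schedule Task 1@1, Task 2@5, Task 3@3, Task 4@1, Task 5@2, Task 6@1: h1:5  h2:6  h3:6  h4:5  h5:5  h6:5  h7:5 — peak 6.
Total AV tech-hours = 37 over 7 hours ⇒ peak ≥ ⌈37/7⌉ = 6, so 6 is optimal.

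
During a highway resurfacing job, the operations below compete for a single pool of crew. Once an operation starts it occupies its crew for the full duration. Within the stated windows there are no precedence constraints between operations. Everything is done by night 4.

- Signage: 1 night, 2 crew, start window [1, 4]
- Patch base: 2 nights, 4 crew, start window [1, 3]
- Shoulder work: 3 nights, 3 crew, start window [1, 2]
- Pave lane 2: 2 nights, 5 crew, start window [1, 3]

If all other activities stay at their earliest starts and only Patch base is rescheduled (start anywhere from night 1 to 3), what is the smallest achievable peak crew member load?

Patch base@1: n1:14  n2:12  n3:3  n4:0 → peak 14
Patch base@2: n1:10  n2:12  n3:7  n4:0 → peak 12
Patch base@3: n1:10  n2:8  n3:7  n4:4 → peak 10
Best is Patch base@3, peak 10.

10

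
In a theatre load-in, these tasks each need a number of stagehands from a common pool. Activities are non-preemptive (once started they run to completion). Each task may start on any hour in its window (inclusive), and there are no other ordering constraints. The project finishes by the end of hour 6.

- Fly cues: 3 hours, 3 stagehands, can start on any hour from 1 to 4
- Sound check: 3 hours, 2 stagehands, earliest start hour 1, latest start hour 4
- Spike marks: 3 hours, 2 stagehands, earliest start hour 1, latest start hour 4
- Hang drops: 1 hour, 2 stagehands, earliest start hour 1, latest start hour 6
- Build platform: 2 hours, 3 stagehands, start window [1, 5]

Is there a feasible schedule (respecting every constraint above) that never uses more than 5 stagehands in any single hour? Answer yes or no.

Schedule Fly cues@1, Sound check@1, Spike marks@4, Hang drops@4, Build platform@5: h1:5  h2:5  h3:5  h4:4  h5:5  h6:5 — peak 5 ≤ 5.

yes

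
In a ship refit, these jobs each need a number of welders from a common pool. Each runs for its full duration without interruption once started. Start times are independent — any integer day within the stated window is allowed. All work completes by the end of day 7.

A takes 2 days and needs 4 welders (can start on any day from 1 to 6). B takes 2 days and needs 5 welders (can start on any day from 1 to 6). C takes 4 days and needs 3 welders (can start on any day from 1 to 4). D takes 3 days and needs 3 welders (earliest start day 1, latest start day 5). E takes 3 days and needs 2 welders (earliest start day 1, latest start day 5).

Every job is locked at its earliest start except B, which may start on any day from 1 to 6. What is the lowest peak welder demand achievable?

12

B@1: d1:17  d2:17  d3:8  d4:3  d5:0  d6:0  d7:0 → peak 17
B@2: d1:12  d2:17  d3:13  d4:3  d5:0  d6:0  d7:0 → peak 17
B@3: d1:12  d2:12  d3:13  d4:8  d5:0  d6:0  d7:0 → peak 13
B@4: d1:12  d2:12  d3:8  d4:8  d5:5  d6:0  d7:0 → peak 12
B@5: d1:12  d2:12  d3:8  d4:3  d5:5  d6:5  d7:0 → peak 12
B@6: d1:12  d2:12  d3:8  d4:3  d5:0  d6:5  d7:5 → peak 12
Best is B@4, peak 12.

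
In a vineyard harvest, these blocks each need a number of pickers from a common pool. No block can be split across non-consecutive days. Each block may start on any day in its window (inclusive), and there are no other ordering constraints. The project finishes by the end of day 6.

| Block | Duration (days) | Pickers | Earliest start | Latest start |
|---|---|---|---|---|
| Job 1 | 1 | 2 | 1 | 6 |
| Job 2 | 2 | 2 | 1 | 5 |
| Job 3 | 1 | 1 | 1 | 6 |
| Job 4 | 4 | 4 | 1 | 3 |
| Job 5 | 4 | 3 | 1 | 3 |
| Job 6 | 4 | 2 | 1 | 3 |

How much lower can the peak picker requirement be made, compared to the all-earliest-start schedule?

5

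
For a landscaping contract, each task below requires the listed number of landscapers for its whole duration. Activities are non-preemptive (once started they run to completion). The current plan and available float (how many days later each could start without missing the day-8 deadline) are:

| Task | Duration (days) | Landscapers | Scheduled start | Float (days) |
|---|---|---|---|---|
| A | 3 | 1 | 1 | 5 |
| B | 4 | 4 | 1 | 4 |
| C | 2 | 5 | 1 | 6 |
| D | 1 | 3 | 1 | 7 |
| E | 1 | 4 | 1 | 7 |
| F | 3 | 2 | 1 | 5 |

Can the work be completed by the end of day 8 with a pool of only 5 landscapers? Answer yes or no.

no

Total landscaper-days = 42; over 8 days the average is 42/8 > 5, so some day must exceed 5.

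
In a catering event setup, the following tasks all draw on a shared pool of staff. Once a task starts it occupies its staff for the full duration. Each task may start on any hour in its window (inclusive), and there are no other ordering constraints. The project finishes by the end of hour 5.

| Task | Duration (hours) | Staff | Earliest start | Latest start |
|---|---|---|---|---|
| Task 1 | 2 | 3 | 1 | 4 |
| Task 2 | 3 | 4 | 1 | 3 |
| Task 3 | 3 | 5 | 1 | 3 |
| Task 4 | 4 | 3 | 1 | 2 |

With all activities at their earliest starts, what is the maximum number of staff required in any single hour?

15

Early-start schedule: Task 1@1, Task 2@1, Task 3@1, Task 4@1.
Load per hour: hour 1: 15, hour 2: 15, hour 3: 12, hour 4: 3, hour 5: 0.
Peak is 15.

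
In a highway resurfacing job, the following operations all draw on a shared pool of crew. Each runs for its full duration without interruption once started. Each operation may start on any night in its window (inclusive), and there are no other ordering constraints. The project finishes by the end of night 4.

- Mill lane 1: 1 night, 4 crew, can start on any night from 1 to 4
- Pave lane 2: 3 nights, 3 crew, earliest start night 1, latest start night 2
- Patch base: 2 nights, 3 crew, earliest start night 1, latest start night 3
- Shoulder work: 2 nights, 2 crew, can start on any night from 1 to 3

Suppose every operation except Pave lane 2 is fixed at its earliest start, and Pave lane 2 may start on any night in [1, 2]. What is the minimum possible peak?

Pave lane 2@1: n1:12  n2:8  n3:3  n4:0 → peak 12
Pave lane 2@2: n1:9  n2:8  n3:3  n4:3 → peak 9
Best is Pave lane 2@2, peak 9.

9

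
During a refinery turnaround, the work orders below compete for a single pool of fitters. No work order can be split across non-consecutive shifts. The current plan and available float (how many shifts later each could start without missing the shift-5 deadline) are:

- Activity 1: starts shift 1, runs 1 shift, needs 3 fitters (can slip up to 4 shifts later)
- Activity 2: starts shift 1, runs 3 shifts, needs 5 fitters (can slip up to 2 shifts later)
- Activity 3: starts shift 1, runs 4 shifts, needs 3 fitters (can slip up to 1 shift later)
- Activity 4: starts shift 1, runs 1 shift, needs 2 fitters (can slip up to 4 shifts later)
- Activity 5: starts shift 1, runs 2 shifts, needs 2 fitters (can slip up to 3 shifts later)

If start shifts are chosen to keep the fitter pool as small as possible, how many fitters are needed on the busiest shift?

Early-start (Activity 1@1, Activity 2@1, Activity 3@1, Activity 4@1, Activity 5@1) gives peak 15: s1:15  s2:10  s3:8  s4:3  s5:0.
Shift Activity 3→2, Activity 4→4, Activity 5→4.
Schedule Activity 1@1, Activity 2@1, Activity 3@2, Activity 4@4, Activity 5@4: s1:8  s2:8  s3:8  s4:7  s5:5 — peak 8.
Total fitter-shifts = 36 over 5 shifts ⇒ peak ≥ ⌈36/5⌉ = 8, so 8 is optimal.

8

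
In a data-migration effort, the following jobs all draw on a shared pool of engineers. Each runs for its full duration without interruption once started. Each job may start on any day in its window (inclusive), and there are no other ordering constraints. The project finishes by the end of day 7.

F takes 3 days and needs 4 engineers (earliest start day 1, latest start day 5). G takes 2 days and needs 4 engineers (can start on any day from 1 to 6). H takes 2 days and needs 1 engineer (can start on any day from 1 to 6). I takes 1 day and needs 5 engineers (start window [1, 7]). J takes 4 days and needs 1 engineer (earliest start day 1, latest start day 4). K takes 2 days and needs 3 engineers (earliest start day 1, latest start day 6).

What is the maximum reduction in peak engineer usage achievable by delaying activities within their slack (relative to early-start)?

Early-start peak: d1:18  d2:13  d3:5  d4:1  d5:0  d6:0  d7:0 ⇒ 18.
Leveled (F@1, G@4, H@1, I@7, J@1, K@5): d1:6  d2:6  d3:5  d4:5  d5:7  d6:3  d7:5 ⇒ 7.
Reduction 18 − 7 = 11.

11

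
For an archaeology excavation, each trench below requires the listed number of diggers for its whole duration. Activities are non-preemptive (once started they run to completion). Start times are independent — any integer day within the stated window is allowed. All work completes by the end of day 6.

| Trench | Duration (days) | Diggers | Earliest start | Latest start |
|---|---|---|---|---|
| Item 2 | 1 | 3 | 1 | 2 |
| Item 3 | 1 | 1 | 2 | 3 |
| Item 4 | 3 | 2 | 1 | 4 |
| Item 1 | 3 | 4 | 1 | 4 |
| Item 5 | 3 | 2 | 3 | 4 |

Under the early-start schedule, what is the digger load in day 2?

7

At early start, day 2 has: Item 3, Item 4, Item 1.
Demand: 1 + 2 + 4 = 7.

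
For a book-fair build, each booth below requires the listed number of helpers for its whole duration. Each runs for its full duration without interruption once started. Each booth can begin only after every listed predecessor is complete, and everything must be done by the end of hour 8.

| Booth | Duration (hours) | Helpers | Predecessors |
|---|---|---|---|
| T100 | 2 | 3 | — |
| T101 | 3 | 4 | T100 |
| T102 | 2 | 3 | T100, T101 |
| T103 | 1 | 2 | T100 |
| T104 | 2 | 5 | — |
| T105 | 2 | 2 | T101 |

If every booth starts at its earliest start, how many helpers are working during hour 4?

4

At early start, hour 4 has: T101.
Demand: 4 = 4.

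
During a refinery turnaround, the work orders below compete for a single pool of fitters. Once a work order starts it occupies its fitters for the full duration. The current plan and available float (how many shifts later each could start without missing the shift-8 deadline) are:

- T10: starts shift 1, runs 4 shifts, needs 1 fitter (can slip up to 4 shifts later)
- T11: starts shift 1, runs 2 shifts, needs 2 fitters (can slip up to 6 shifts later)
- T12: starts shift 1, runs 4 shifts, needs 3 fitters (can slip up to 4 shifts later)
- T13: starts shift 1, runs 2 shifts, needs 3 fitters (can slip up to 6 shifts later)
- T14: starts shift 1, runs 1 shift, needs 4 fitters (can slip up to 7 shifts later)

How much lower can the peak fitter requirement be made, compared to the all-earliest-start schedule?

8

Early-start peak: s1:13  s2:9  s3:4  s4:4  s5:0  s6:0  s7:0  s8:0 ⇒ 13.
Leveled (T10@1, T11@4, T12@5, T13@1, T14@3): s1:4  s2:4  s3:5  s4:3  s5:5  s6:3  s7:3  s8:3 ⇒ 5.
Reduction 13 − 5 = 8.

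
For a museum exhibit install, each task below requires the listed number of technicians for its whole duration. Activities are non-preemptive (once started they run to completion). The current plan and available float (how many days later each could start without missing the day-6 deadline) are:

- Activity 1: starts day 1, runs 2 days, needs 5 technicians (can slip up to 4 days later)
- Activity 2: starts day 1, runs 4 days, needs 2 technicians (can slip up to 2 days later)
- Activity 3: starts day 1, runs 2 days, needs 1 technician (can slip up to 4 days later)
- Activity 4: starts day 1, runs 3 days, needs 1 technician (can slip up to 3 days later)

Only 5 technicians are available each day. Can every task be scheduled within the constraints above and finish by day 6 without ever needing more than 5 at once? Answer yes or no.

yes

Schedule Activity 1@1, Activity 2@3, Activity 3@3, Activity 4@3: d1:5  d2:5  d3:4  d4:4  d5:3  d6:2 — peak 5 ≤ 5.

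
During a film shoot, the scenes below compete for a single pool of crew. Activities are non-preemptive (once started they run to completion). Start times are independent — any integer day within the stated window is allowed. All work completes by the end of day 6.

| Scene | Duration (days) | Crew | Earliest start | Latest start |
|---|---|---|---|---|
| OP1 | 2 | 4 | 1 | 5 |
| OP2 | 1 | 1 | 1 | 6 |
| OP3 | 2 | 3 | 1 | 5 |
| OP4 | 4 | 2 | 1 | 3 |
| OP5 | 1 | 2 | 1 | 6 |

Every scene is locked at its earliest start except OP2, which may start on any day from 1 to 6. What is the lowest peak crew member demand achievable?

11

OP2@1: d1:12  d2:9  d3:2  d4:2  d5:0  d6:0 → peak 12
OP2@2: d1:11  d2:10  d3:2  d4:2  d5:0  d6:0 → peak 11
OP2@3: d1:11  d2:9  d3:3  d4:2  d5:0  d6:0 → peak 11
OP2@4: d1:11  d2:9  d3:2  d4:3  d5:0  d6:0 → peak 11
OP2@5: d1:11  d2:9  d3:2  d4:2  d5:1  d6:0 → peak 11
OP2@6: d1:11  d2:9  d3:2  d4:2  d5:0  d6:1 → peak 11
Best is OP2@2, peak 11.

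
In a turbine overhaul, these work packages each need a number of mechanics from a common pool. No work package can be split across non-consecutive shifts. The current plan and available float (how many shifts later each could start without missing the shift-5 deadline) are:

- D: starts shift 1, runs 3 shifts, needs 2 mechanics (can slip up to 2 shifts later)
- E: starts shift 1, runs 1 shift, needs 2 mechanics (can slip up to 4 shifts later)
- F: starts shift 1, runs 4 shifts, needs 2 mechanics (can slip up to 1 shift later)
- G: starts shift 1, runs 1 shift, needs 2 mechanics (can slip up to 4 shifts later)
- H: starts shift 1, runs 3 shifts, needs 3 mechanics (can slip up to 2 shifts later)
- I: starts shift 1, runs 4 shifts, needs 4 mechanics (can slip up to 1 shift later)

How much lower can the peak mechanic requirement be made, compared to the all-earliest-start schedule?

4

Early-start peak: s1:15  s2:11  s3:11  s4:6  s5:0 ⇒ 15.
Leveled (D@1, E@1, F@1, G@1, H@1, I@2): s1:11  s2:11  s3:11  s4:6  s5:4 ⇒ 11.
Reduction 15 − 11 = 4.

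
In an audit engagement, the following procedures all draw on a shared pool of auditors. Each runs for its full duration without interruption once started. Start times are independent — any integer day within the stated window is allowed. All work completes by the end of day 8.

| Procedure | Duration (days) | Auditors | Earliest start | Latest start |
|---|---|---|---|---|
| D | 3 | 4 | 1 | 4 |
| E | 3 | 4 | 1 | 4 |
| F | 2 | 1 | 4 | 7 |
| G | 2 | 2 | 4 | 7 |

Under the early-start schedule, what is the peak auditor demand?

Early-start schedule: D@1, E@1, F@4, G@4.
Load per day: day 1: 8, day 2: 8, day 3: 8, day 4: 3, day 5: 3, day 6: 0, day 7: 0, day 8: 0.
Peak is 8.

8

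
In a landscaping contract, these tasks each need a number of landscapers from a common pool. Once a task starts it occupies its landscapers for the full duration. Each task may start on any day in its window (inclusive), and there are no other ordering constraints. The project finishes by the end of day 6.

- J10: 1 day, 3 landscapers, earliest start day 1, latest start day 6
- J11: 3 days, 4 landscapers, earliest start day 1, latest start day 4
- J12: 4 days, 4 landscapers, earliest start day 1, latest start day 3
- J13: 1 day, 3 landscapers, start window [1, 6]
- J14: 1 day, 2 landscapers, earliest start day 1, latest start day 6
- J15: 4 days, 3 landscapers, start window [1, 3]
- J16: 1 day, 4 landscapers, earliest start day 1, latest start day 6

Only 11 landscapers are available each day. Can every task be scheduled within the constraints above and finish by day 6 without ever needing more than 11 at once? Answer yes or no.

yes

Schedule J10@1, J11@1, J12@1, J13@2, J14@4, J15@3, J16@5: d1:11  d2:11  d3:11  d4:9  d5:7  d6:3 — peak 11 ≤ 11.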